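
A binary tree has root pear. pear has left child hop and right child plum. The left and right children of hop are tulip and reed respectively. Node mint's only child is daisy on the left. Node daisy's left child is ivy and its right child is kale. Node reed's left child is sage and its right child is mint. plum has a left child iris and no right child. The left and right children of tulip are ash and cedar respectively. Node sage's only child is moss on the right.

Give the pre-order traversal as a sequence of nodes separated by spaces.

pear hop tulip ash cedar reed sage moss mint daisy ivy kale plum iris

Pre-order visits the node, then its left subtree, then its right subtree.
Visit pear.
At pear: go left to hop.
  Visit hop.
  At hop: go left to tulip.
    Visit tulip.
    At tulip: go left to ash.
      ash is a leaf — visit ash.
    At tulip: go right to cedar.
      cedar is a leaf — visit cedar.
  At hop: go right to reed.
    Visit reed.
    At reed: go left to sage.
      Visit sage.
      At sage: no left child.
      At sage: go right to moss.
        moss is a leaf — visit moss.
    At reed: go right to mint.
      Visit mint.
      At mint: go left to daisy.
        Visit daisy.
        At daisy: go left to ivy.
          ivy is a leaf — visit ivy.
        At daisy: go right to kale.
          kale is a leaf — visit kale.
      At mint: no right child.
At pear: go right to plum.
  Visit plum.
  At plum: go left to iris.
    iris is a leaf — visit iris.
  At plum: no right child.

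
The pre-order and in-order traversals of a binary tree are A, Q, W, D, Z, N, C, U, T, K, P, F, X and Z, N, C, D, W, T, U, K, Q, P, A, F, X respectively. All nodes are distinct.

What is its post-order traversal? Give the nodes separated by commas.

C, N, Z, D, T, K, U, W, P, Q, X, F, A

The first element of pre-order is the root; it splits in-order into left and right subtrees.
Root A: left subtree has 10 nodes {Z, N, C, D, W, T, U, K, Q, P}, right has 2 {F, X}.
  Root Q: left subtree has 8 nodes {Z, N, C, D, W, T, U, K}, right has 1 {P}.
    Root W: left subtree has 4 nodes {Z, N, C, D}, right has 3 {T, U, K}.
      Root D: left subtree has 3 nodes {Z, N, C}, right has 0 { }.
        Root Z: left subtree has 0 nodes { }, right has 2 {N, C}.
          Root N: left subtree has 0 nodes { }, right has 1 {C}.
      Root U: left subtree has 1 node {T}, right has 1 {K}.
  Root F: left subtree has 0 nodes { }, right has 1 {X}.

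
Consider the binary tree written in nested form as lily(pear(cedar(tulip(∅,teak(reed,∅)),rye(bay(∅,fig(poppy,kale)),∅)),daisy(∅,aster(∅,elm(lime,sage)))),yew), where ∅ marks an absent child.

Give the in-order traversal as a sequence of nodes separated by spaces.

tulip reed teak cedar bay poppy fig kale rye pear daisy aster lime elm sage lily yew

In-order visits the left subtree, then the node, then the right subtree.
At lily: go left to pear.
  At pear: go left to cedar.
    At cedar: go left to tulip.
      At tulip: no left child.
      Visit tulip.
      At tulip: go right to teak.
        At teak: go left to reed.
          reed is a leaf — visit reed.
        Visit teak.
        At teak: no right child.
    Visit cedar.
    At cedar: go right to rye.
      At rye: go left to bay.
        At bay: no left child.
        Visit bay.
        At bay: go right to fig.
          At fig: go left to poppy.
            poppy is a leaf — visit poppy.
          Visit fig.
          At fig: go right to kale.
            kale is a leaf — visit kale.
      Visit rye.
      At rye: no right child.
  Visit pear.
  At pear: go right to daisy.
    At daisy: no left child.
    Visit daisy.
    At daisy: go right to aster.
      At aster: no left child.
      Visit aster.
      At aster: go right to elm.
        At elm: go left to lime.
          lime is a leaf — visit lime.
        Visit elm.
        At elm: go right to sage.
          sage is a leaf — visit sage.
Visit lily.
At lily: go right to yew.
  yew is a leaf — visit yew.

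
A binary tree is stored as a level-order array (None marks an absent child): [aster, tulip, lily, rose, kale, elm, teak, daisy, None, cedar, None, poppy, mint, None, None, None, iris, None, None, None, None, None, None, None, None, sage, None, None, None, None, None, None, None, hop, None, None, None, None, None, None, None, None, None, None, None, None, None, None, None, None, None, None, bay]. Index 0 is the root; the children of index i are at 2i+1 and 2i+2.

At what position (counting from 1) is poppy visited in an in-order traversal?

9

In-order visits the left subtree, then the node, then the right subtree.
At aster: go left to tulip.
  At tulip: go left to rose.
    At rose: go left to daisy.
      At daisy: no left child.
      Visit daisy.
      At daisy: go right to iris.
        At iris: go left to hop.
          hop is a leaf — visit hop.
        Visit iris.
        At iris: no right child.
    Visit rose.
    At rose: no right child.
  Visit tulip.
  At tulip: go right to kale.
    At kale: go left to cedar.
      cedar is a leaf — visit cedar.
    Visit kale.
    At kale: no right child.
Visit aster.
At aster: go right to lily.
  At lily: go left to elm.
    At elm: go left to poppy.
      poppy is a leaf — visit poppy.
    Visit elm.
    At elm: go right to mint.
      At mint: go left to sage.
        At sage: no left child.
        Visit sage.
        At sage: go right to bay.
          bay is a leaf — visit bay.
      Visit mint.
      At mint: no right child.
  Visit lily.
  At lily: go right to teak.
    teak is a leaf — visit teak.
Full in-order sequence: daisy, hop, iris, rose, tulip, cedar, kale, aster, poppy, elm, sage, bay, mint, lily, teak.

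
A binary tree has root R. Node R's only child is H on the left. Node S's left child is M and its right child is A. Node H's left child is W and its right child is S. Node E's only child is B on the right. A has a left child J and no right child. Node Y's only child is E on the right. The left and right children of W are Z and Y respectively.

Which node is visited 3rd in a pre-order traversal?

W

Pre-order visits the node, then its left subtree, then its right subtree.
Visit R.
At R: go left to H.
  Visit H.
  At H: go left to W.
    Visit W.
    At W: go left to Z.
      Z is a leaf — visit Z.
    At W: go right to Y.
      Visit Y.
      At Y: no left child.
      At Y: go right to E.
        Visit E.
        At E: no left child.
        At E: go right to B.
          B is a leaf — visit B.
  At H: go right to S.
    Visit S.
    At S: go left to M.
      M is a leaf — visit M.
    At S: go right to A.
      Visit A.
      At A: go left to J.
        J is a leaf — visit J.
      At A: no right child.
At R: no right child.
Full pre-order sequence: R, H, W, Z, Y, E, B, S, M, A, J.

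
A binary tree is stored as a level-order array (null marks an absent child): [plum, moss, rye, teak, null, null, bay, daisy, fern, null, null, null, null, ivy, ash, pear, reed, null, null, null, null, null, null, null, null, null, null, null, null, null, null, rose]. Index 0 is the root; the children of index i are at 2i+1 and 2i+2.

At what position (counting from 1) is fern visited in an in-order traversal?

In-order visits the left subtree, then the node, then the right subtree.
At plum: go left to moss.
  At moss: go left to teak.
    At teak: go left to daisy.
      At daisy: go left to pear.
        At pear: go left to rose.
          rose is a leaf — visit rose.
        Visit pear.
        At pear: no right child.
      Visit daisy.
      At daisy: go right to reed.
        reed is a leaf — visit reed.
    Visit teak.
    At teak: go right to fern.
      fern is a leaf — visit fern.
  Visit moss.
  At moss: no right child.
Visit plum.
At plum: go right to rye.
  At rye: no left child.
  Visit rye.
  At rye: go right to bay.
    At bay: go left to ivy.
      ivy is a leaf — visit ivy.
    Visit bay.
    At bay: go right to ash.
      ash is a leaf — visit ash.
Full in-order sequence: rose, pear, daisy, reed, teak, fern, moss, plum, rye, ivy, bay, ash.

6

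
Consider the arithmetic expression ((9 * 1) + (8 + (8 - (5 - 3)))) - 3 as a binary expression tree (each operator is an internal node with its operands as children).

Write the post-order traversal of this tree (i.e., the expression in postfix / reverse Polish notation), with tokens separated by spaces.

Post-order on an expression tree gives postfix notation: for each operator, emit left operand, right operand, then the operator.

9 1 * 8 8 5 3 - - + + 3 -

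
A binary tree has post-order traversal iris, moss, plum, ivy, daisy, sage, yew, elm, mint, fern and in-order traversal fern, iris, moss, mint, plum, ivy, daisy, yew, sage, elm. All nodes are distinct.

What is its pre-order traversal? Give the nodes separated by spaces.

fern mint moss iris elm yew daisy ivy plum sage

The last element of post-order is the root; it splits in-order into left and right subtrees.
Root fern: left subtree has 0 nodes { }, right has 9 {iris, moss, mint, plum, ivy, daisy, yew, sage, elm}.
  Root mint: left subtree has 2 nodes {iris, moss}, right has 6 {plum, ivy, daisy, yew, sage, elm}.
    Root moss: left subtree has 1 node {iris}, right has 0 { }.
    Root elm: left subtree has 5 nodes {plum, ivy, daisy, yew, sage}, right has 0 { }.
      Root yew: left subtree has 3 nodes {plum, ivy, daisy}, right has 1 {sage}.
        Root daisy: left subtree has 2 nodes {plum, ivy}, right has 0 { }.
          Root ivy: left subtree has 1 node {plum}, right has 0 { }.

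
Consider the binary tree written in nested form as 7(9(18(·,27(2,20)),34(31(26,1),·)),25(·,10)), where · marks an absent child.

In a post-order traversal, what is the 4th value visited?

Post-order visits the left subtree, then the right subtree, then the node.
At 7: go left to 9.
  At 9: go left to 18.
    At 18: no left child.
    At 18: go right to 27.
      At 27: go left to 2.
        2 is a leaf — visit 2.
      At 27: go right to 20.
        20 is a leaf — visit 20.
      Visit 27.
    Visit 18.
  At 9: go right to 34.
    At 34: go left to 31.
      At 31: go left to 26.
        26 is a leaf — visit 26.
      At 31: go right to 1.
        1 is a leaf — visit 1.
      Visit 31.
    At 34: no right child.
    Visit 34.
  Visit 9.
At 7: go right to 25.
  At 25: no left child.
  At 25: go right to 10.
    10 is a leaf — visit 10.
  Visit 25.
Visit 7.
Full post-order sequence: 2, 20, 27, 18, 26, 1, 31, 34, 9, 10, 25, 7.

18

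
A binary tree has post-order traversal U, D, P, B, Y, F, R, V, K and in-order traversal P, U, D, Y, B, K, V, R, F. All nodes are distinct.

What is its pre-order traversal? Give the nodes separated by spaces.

K Y P D U B V R F

The last element of post-order is the root; it splits in-order into left and right subtrees.
Root K: left subtree has 5 nodes {P, U, D, Y, B}, right has 3 {V, R, F}.
  Root Y: left subtree has 3 nodes {P, U, D}, right has 1 {B}.
    Root P: left subtree has 0 nodes { }, right has 2 {U, D}.
      Root D: left subtree has 1 node {U}, right has 0 { }.
  Root V: left subtree has 0 nodes { }, right has 2 {R, F}.
    Root R: left subtree has 0 nodes { }, right has 1 {F}.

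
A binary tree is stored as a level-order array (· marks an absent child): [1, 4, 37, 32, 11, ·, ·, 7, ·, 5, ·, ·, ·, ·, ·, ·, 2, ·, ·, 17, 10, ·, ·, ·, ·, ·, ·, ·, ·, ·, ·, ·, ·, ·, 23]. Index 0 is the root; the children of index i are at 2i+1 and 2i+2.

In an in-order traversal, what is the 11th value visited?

37

In-order visits the left subtree, then the node, then the right subtree.
At 1: go left to 4.
  At 4: go left to 32.
    At 32: go left to 7.
      At 7: no left child.
      Visit 7.
      At 7: go right to 2.
        At 2: no left child.
        Visit 2.
        At 2: go right to 23.
          23 is a leaf — visit 23.
    Visit 32.
    At 32: no right child.
  Visit 4.
  At 4: go right to 11.
    At 11: go left to 5.
      At 5: go left to 17.
        17 is a leaf — visit 17.
      Visit 5.
      At 5: go right to 10.
        10 is a leaf — visit 10.
    Visit 11.
    At 11: no right child.
Visit 1.
At 1: go right to 37.
  37 is a leaf — visit 37.
Full in-order sequence: 7, 2, 23, 32, 4, 17, 5, 10, 11, 1, 37.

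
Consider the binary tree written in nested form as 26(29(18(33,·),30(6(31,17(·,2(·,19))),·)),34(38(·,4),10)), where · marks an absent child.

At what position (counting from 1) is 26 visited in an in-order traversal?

10

In-order visits the left subtree, then the node, then the right subtree.
At 26: go left to 29.
  At 29: go left to 18.
    At 18: go left to 33.
      33 is a leaf — visit 33.
    Visit 18.
    At 18: no right child.
  Visit 29.
  At 29: go right to 30.
    At 30: go left to 6.
      At 6: go left to 31.
        31 is a leaf — visit 31.
      Visit 6.
      At 6: go right to 17.
        At 17: no left child.
        Visit 17.
        At 17: go right to 2.
          At 2: no left child.
          Visit 2.
          At 2: go right to 19.
            19 is a leaf — visit 19.
    Visit 30.
    At 30: no right child.
Visit 26.
At 26: go right to 34.
  At 34: go left to 38.
    At 38: no left child.
    Visit 38.
    At 38: go right to 4.
      4 is a leaf — visit 4.
  Visit 34.
  At 34: go right to 10.
    10 is a leaf — visit 10.
Full in-order sequence: 33, 18, 29, 31, 6, 17, 2, 19, 30, 26, 38, 4, 34, 10.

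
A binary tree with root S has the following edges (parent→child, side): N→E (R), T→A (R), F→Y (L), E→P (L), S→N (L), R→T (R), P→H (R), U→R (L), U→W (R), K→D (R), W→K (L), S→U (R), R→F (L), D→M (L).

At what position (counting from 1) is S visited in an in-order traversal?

In-order visits the left subtree, then the node, then the right subtree.
At S: go left to N.
  At N: no left child.
  Visit N.
  At N: go right to E.
    At E: go left to P.
      At P: no left child.
      Visit P.
      At P: go right to H.
        H is a leaf — visit H.
    Visit E.
    At E: no right child.
Visit S.
At S: go right to U.
  At U: go left to R.
    At R: go left to F.
      At F: go left to Y.
        Y is a leaf — visit Y.
      Visit F.
      At F: no right child.
    Visit R.
    At R: go right to T.
      At T: no left child.
      Visit T.
      At T: go right to A.
        A is a leaf — visit A.
  Visit U.
  At U: go right to W.
    At W: go left to K.
      At K: no left child.
      Visit K.
      At K: go right to D.
        At D: go left to M.
          M is a leaf — visit M.
        Visit D.
        At D: no right child.
    Visit W.
    At W: no right child.
Full in-order sequence: N, P, H, E, S, Y, F, R, T, A, U, K, M, D, W.

5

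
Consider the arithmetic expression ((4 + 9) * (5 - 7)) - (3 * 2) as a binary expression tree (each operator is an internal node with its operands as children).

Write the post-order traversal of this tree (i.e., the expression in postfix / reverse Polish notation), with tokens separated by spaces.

Post-order on an expression tree gives postfix notation: for each operator, emit left operand, right operand, then the operator.

4 9 + 5 7 - * 3 2 * -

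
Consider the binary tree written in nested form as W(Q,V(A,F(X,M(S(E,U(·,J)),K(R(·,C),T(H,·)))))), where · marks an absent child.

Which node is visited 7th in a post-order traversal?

Post-order visits the left subtree, then the right subtree, then the node.
At W: go left to Q.
  Q is a leaf — visit Q.
At W: go right to V.
  At V: go left to A.
    A is a leaf — visit A.
  At V: go right to F.
    At F: go left to X.
      X is a leaf — visit X.
    At F: go right to M.
      At M: go left to S.
        At S: go left to E.
          E is a leaf — visit E.
        At S: go right to U.
          At U: no left child.
          At U: go right to J.
            J is a leaf — visit J.
          Visit U.
        Visit S.
      At M: go right to K.
        At K: go left to R.
          At R: no left child.
          At R: go right to C.
            C is a leaf — visit C.
          Visit R.
        At K: go right to T.
          At T: go left to H.
            H is a leaf — visit H.
          At T: no right child.
          Visit T.
        Visit K.
      Visit M.
    Visit F.
  Visit V.
Visit W.
Full post-order sequence: Q, A, X, E, J, U, S, C, R, H, T, K, M, F, V, W.

S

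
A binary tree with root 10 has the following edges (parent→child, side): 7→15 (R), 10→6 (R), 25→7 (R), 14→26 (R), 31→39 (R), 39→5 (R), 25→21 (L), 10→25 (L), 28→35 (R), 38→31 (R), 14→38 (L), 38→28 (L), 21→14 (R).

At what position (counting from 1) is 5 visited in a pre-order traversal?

Pre-order visits the node, then its left subtree, then its right subtree.
Visit 10.
At 10: go left to 25.
  Visit 25.
  At 25: go left to 21.
    Visit 21.
    At 21: no left child.
    At 21: go right to 14.
      Visit 14.
      At 14: go left to 38.
        Visit 38.
        At 38: go left to 28.
          Visit 28.
          At 28: no left child.
          At 28: go right to 35.
            35 is a leaf — visit 35.
        At 38: go right to 31.
          Visit 31.
          At 31: no left child.
          At 31: go right to 39.
            Visit 39.
            At 39: no left child.
            At 39: go right to 5.
              5 is a leaf — visit 5.
      At 14: go right to 26.
        26 is a leaf — visit 26.
  At 25: go right to 7.
    Visit 7.
    At 7: no left child.
    At 7: go right to 15.
      15 is a leaf — visit 15.
At 10: go right to 6.
  6 is a leaf — visit 6.
Full pre-order sequence: 10, 25, 21, 14, 38, 28, 35, 31, 39, 5, 26, 7, 15, 6.

10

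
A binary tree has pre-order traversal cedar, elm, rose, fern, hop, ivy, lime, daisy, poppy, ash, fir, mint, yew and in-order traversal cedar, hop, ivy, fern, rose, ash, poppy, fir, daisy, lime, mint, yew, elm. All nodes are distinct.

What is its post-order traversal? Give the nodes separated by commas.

The first element of pre-order is the root; it splits in-order into left and right subtrees.
Root cedar: left subtree has 0 nodes { }, right has 12 {hop, ivy, fern, rose, ash, poppy, fir, daisy, lime, mint, yew, elm}.
  Root elm: left subtree has 11 nodes {hop, ivy, fern, rose, ash, poppy, fir, daisy, lime, mint, yew}, right has 0 { }.
    Root rose: left subtree has 3 nodes {hop, ivy, fern}, right has 7 {ash, poppy, fir, daisy, lime, mint, yew}.
      Root fern: left subtree has 2 nodes {hop, ivy}, right has 0 { }.
        Root hop: left subtree has 0 nodes { }, right has 1 {ivy}.
      Root lime: left subtree has 4 nodes {ash, poppy, fir, daisy}, right has 2 {mint, yew}.
        Root daisy: left subtree has 3 nodes {ash, poppy, fir}, right has 0 { }.
          Root poppy: left subtree has 1 node {ash}, right has 1 {fir}.
        Root mint: left subtree has 0 nodes { }, right has 1 {yew}.

ivy, hop, fern, ash, fir, poppy, daisy, yew, mint, lime, rose, elm, cedar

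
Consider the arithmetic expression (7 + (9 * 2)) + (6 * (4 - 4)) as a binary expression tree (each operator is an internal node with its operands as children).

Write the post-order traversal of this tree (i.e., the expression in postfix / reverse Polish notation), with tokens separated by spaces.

Post-order on an expression tree gives postfix notation: for each operator, emit left operand, right operand, then the operator.

7 9 2 * + 6 4 4 - * +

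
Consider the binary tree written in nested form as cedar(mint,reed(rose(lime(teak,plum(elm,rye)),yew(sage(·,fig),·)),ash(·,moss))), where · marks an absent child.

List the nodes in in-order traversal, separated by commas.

mint, cedar, teak, lime, elm, plum, rye, rose, sage, fig, yew, reed, ash, moss

In-order visits the left subtree, then the node, then the right subtree.
At cedar: go left to mint.
  mint is a leaf — visit mint.
Visit cedar.
At cedar: go right to reed.
  At reed: go left to rose.
    At rose: go left to lime.
      At lime: go left to teak.
        teak is a leaf — visit teak.
      Visit lime.
      At lime: go right to plum.
        At plum: go left to elm.
          elm is a leaf — visit elm.
        Visit plum.
        At plum: go right to rye.
          rye is a leaf — visit rye.
    Visit rose.
    At rose: go right to yew.
      At yew: go left to sage.
        At sage: no left child.
        Visit sage.
        At sage: go right to fig.
          fig is a leaf — visit fig.
      Visit yew.
      At yew: no right child.
  Visit reed.
  At reed: go right to ash.
    At ash: no left child.
    Visit ash.
    At ash: go right to moss.
      moss is a leaf — visit moss.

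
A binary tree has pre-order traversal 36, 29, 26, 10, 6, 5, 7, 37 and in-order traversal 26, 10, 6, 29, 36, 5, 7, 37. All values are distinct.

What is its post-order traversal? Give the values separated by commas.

The first element of pre-order is the root; it splits in-order into left and right subtrees.
Root 36: left subtree has 4 nodes {26, 10, 6, 29}, right has 3 {5, 7, 37}.
  Root 29: left subtree has 3 nodes {26, 10, 6}, right has 0 { }.
    Root 26: left subtree has 0 nodes { }, right has 2 {10, 6}.
      Root 10: left subtree has 0 nodes { }, right has 1 {6}.
  Root 5: left subtree has 0 nodes { }, right has 2 {7, 37}.
    Root 7: left subtree has 0 nodes { }, right has 1 {37}.

6, 10, 26, 29, 37, 7, 5, 36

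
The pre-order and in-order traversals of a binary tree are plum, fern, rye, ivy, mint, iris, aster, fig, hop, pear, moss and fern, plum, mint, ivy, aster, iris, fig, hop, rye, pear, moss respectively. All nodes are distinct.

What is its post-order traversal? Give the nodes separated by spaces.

The first element of pre-order is the root; it splits in-order into left and right subtrees.
Root plum: left subtree has 1 node {fern}, right has 9 {mint, ivy, aster, iris, fig, hop, rye, pear, moss}.
  Root rye: left subtree has 6 nodes {mint, ivy, aster, iris, fig, hop}, right has 2 {pear, moss}.
    Root ivy: left subtree has 1 node {mint}, right has 4 {aster, iris, fig, hop}.
      Root iris: left subtree has 1 node {aster}, right has 2 {fig, hop}.
        Root fig: left subtree has 0 nodes { }, right has 1 {hop}.
    Root pear: left subtree has 0 nodes { }, right has 1 {moss}.

fern mint aster hop fig iris ivy moss pear rye plum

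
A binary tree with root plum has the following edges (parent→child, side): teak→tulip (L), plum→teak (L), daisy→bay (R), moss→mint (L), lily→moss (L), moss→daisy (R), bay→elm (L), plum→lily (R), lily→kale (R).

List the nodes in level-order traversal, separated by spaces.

Level-order visits nodes level by level from the root, left to right within each level.
Level 0: plum
Level 1: teak, lily
Level 2: tulip, moss, kale
Level 3: mint, daisy
Level 4: bay
Level 5: elm

plum teak lily tulip moss kale mint daisy bay elm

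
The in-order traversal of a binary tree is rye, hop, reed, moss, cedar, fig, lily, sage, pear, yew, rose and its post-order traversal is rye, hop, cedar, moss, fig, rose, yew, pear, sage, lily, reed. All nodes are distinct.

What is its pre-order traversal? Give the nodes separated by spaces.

reed hop rye lily fig moss cedar sage pear yew rose

The last element of post-order is the root; it splits in-order into left and right subtrees.
Root reed: left subtree has 2 nodes {rye, hop}, right has 8 {moss, cedar, fig, lily, sage, pear, yew, rose}.
  Root hop: left subtree has 1 node {rye}, right has 0 { }.
  Root lily: left subtree has 3 nodes {moss, cedar, fig}, right has 4 {sage, pear, yew, rose}.
    Root fig: left subtree has 2 nodes {moss, cedar}, right has 0 { }.
      Root moss: left subtree has 0 nodes { }, right has 1 {cedar}.
    Root sage: left subtree has 0 nodes { }, right has 3 {pear, yew, rose}.
      Root pear: left subtree has 0 nodes { }, right has 2 {yew, rose}.
        Root yew: left subtree has 0 nodes { }, right has 1 {rose}.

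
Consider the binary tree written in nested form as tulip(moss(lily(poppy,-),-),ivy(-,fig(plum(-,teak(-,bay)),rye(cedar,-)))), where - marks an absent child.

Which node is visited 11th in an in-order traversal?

In-order visits the left subtree, then the node, then the right subtree.
At tulip: go left to moss.
  At moss: go left to lily.
    At lily: go left to poppy.
      poppy is a leaf — visit poppy.
    Visit lily.
    At lily: no right child.
  Visit moss.
  At moss: no right child.
Visit tulip.
At tulip: go right to ivy.
  At ivy: no left child.
  Visit ivy.
  At ivy: go right to fig.
    At fig: go left to plum.
      At plum: no left child.
      Visit plum.
      At plum: go right to teak.
        At teak: no left child.
        Visit teak.
        At teak: go right to bay.
          bay is a leaf — visit bay.
    Visit fig.
    At fig: go right to rye.
      At rye: go left to cedar.
        cedar is a leaf — visit cedar.
      Visit rye.
      At rye: no right child.
Full in-order sequence: poppy, lily, moss, tulip, ivy, plum, teak, bay, fig, cedar, rye.

rye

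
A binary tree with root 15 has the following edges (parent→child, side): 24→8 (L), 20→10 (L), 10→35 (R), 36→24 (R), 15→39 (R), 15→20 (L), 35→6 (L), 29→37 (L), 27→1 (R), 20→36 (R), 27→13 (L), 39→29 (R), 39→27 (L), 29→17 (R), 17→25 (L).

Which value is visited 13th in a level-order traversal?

17

Level-order visits nodes level by level from the root, left to right within each level.
Level 0: 15
Level 1: 20, 39
Level 2: 10, 36, 27, 29
Level 3: 35, 24, 13, 1, 37, 17
Level 4: 6, 8, 25
Full level-order sequence: 15, 20, 39, 10, 36, 27, 29, 35, 24, 13, 1, 37, 17, 6, 8, 25.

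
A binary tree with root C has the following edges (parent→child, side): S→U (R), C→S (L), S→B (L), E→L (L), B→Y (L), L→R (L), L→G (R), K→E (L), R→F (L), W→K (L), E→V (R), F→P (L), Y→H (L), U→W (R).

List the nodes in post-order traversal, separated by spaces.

H Y B P F R G L V E K W U S C

Post-order visits the left subtree, then the right subtree, then the node.
At C: go left to S.
  At S: go left to B.
    At B: go left to Y.
      At Y: go left to H.
        H is a leaf — visit H.
      At Y: no right child.
      Visit Y.
    At B: no right child.
    Visit B.
  At S: go right to U.
    At U: no left child.
    At U: go right to W.
      At W: go left to K.
        At K: go left to E.
          At E: go left to L.
            At L: go left to R.
              At R: go left to F.
                At F: go left to P.
                  P is a leaf — visit P.
                At F: no right child.
                Visit F.
              At R: no right child.
              Visit R.
            At L: go right to G.
              G is a leaf — visit G.
            Visit L.
          At E: go right to V.
            V is a leaf — visit V.
          Visit E.
        At K: no right child.
        Visit K.
      At W: no right child.
      Visit W.
    Visit U.
  Visit S.
At C: no right child.
Visit C.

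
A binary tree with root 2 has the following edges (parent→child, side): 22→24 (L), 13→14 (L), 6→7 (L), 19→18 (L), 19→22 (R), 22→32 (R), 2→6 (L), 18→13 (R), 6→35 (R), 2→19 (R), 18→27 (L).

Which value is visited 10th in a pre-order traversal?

Pre-order visits the node, then its left subtree, then its right subtree.
Visit 2.
At 2: go left to 6.
  Visit 6.
  At 6: go left to 7.
    7 is a leaf — visit 7.
  At 6: go right to 35.
    35 is a leaf — visit 35.
At 2: go right to 19.
  Visit 19.
  At 19: go left to 18.
    Visit 18.
    At 18: go left to 27.
      27 is a leaf — visit 27.
    At 18: go right to 13.
      Visit 13.
      At 13: go left to 14.
        14 is a leaf — visit 14.
      At 13: no right child.
  At 19: go right to 22.
    Visit 22.
    At 22: go left to 24.
      24 is a leaf — visit 24.
    At 22: go right to 32.
      32 is a leaf — visit 32.
Full pre-order sequence: 2, 6, 7, 35, 19, 18, 27, 13, 14, 22, 24, 32.

22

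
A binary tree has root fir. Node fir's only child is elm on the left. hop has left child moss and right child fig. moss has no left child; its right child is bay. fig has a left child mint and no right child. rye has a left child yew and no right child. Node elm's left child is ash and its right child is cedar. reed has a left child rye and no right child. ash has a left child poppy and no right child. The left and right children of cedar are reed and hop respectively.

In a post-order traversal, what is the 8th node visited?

Post-order visits the left subtree, then the right subtree, then the node.
At fir: go left to elm.
  At elm: go left to ash.
    At ash: go left to poppy.
      poppy is a leaf — visit poppy.
    At ash: no right child.
    Visit ash.
  At elm: go right to cedar.
    At cedar: go left to reed.
      At reed: go left to rye.
        At rye: go left to yew.
          yew is a leaf — visit yew.
        At rye: no right child.
        Visit rye.
      At reed: no right child.
      Visit reed.
    At cedar: go right to hop.
      At hop: go left to moss.
        At moss: no left child.
        At moss: go right to bay.
          bay is a leaf — visit bay.
        Visit moss.
      At hop: go right to fig.
        At fig: go left to mint.
          mint is a leaf — visit mint.
        At fig: no right child.
        Visit fig.
      Visit hop.
    Visit cedar.
  Visit elm.
At fir: no right child.
Visit fir.
Full post-order sequence: poppy, ash, yew, rye, reed, bay, moss, mint, fig, hop, cedar, elm, fir.

mint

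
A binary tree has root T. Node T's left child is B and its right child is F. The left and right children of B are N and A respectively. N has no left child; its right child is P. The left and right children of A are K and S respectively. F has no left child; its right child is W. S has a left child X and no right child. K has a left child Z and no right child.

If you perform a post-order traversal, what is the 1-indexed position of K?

Post-order visits the left subtree, then the right subtree, then the node.
At T: go left to B.
  At B: go left to N.
    At N: no left child.
    At N: go right to P.
      P is a leaf — visit P.
    Visit N.
  At B: go right to A.
    At A: go left to K.
      At K: go left to Z.
        Z is a leaf — visit Z.
      At K: no right child.
      Visit K.
    At A: go right to S.
      At S: go left to X.
        X is a leaf — visit X.
      At S: no right child.
      Visit S.
    Visit A.
  Visit B.
At T: go right to F.
  At F: no left child.
  At F: go right to W.
    W is a leaf — visit W.
  Visit F.
Visit T.
Full post-order sequence: P, N, Z, K, X, S, A, B, W, F, T.

4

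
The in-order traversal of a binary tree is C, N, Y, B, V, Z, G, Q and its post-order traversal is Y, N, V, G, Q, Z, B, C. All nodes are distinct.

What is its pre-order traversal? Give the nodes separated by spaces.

The last element of post-order is the root; it splits in-order into left and right subtrees.
Root C: left subtree has 0 nodes { }, right has 7 {N, Y, B, V, Z, G, Q}.
  Root B: left subtree has 2 nodes {N, Y}, right has 4 {V, Z, G, Q}.
    Root N: left subtree has 0 nodes { }, right has 1 {Y}.
    Root Z: left subtree has 1 node {V}, right has 2 {G, Q}.
      Root Q: left subtree has 1 node {G}, right has 0 { }.

C B N Y Z V Q G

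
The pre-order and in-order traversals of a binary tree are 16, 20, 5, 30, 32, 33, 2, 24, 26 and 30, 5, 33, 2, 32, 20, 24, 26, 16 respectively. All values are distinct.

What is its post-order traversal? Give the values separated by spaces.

30 2 33 32 5 26 24 20 16

The first element of pre-order is the root; it splits in-order into left and right subtrees.
Root 16: left subtree has 8 nodes {30, 5, 33, 2, 32, 20, 24, 26}, right has 0 { }.
  Root 20: left subtree has 5 nodes {30, 5, 33, 2, 32}, right has 2 {24, 26}.
    Root 5: left subtree has 1 node {30}, right has 3 {33, 2, 32}.
      Root 32: left subtree has 2 nodes {33, 2}, right has 0 { }.
        Root 33: left subtree has 0 nodes { }, right has 1 {2}.
    Root 24: left subtree has 0 nodes { }, right has 1 {26}.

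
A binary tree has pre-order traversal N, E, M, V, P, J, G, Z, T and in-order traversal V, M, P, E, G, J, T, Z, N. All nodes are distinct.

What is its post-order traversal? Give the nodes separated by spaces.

The first element of pre-order is the root; it splits in-order into left and right subtrees.
Root N: left subtree has 8 nodes {V, M, P, E, G, J, T, Z}, right has 0 { }.
  Root E: left subtree has 3 nodes {V, M, P}, right has 4 {G, J, T, Z}.
    Root M: left subtree has 1 node {V}, right has 1 {P}.
    Root J: left subtree has 1 node {G}, right has 2 {T, Z}.
      Root Z: left subtree has 1 node {T}, right has 0 { }.

V P M G T Z J E N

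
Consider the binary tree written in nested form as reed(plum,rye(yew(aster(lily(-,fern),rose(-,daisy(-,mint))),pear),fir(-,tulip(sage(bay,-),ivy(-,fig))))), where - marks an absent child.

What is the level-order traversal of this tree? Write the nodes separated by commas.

Level-order visits nodes level by level from the root, left to right within each level.
Level 0: reed
Level 1: plum, rye
Level 2: yew, fir
Level 3: aster, pear, tulip
Level 4: lily, rose, sage, ivy
Level 5: fern, daisy, bay, fig
Level 6: mint

reed, plum, rye, yew, fir, aster, pear, tulip, lily, rose, sage, ivy, fern, daisy, bay, fig, mint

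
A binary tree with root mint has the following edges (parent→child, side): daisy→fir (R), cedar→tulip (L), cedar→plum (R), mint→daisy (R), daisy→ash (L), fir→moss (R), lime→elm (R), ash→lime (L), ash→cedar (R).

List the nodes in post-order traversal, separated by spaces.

Post-order visits the left subtree, then the right subtree, then the node.
At mint: no left child.
At mint: go right to daisy.
  At daisy: go left to ash.
    At ash: go left to lime.
      At lime: no left child.
      At lime: go right to elm.
        elm is a leaf — visit elm.
      Visit lime.
    At ash: go right to cedar.
      At cedar: go left to tulip.
        tulip is a leaf — visit tulip.
      At cedar: go right to plum.
        plum is a leaf — visit plum.
      Visit cedar.
    Visit ash.
  At daisy: go right to fir.
    At fir: no left child.
    At fir: go right to moss.
      moss is a leaf — visit moss.
    Visit fir.
  Visit daisy.
Visit mint.

elm lime tulip plum cedar ash moss fir daisy mint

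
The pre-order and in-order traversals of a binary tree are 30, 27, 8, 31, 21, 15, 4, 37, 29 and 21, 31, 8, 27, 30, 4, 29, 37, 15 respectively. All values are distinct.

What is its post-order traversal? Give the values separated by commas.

The first element of pre-order is the root; it splits in-order into left and right subtrees.
Root 30: left subtree has 4 nodes {21, 31, 8, 27}, right has 4 {4, 29, 37, 15}.
  Root 27: left subtree has 3 nodes {21, 31, 8}, right has 0 { }.
    Root 8: left subtree has 2 nodes {21, 31}, right has 0 { }.
      Root 31: left subtree has 1 node {21}, right has 0 { }.
  Root 15: left subtree has 3 nodes {4, 29, 37}, right has 0 { }.
    Root 4: left subtree has 0 nodes { }, right has 2 {29, 37}.
      Root 37: left subtree has 1 node {29}, right has 0 { }.

21, 31, 8, 27, 29, 37, 4, 15, 30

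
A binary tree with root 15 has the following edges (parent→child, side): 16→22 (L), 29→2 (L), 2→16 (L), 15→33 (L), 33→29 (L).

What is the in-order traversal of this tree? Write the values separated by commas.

In-order visits the left subtree, then the node, then the right subtree.
At 15: go left to 33.
  At 33: go left to 29.
    At 29: go left to 2.
      At 2: go left to 16.
        At 16: go left to 22.
          22 is a leaf — visit 22.
        Visit 16.
        At 16: no right child.
      Visit 2.
      At 2: no right child.
    Visit 29.
    At 29: no right child.
  Visit 33.
  At 33: no right child.
Visit 15.
At 15: no right child.

22, 16, 2, 29, 33, 15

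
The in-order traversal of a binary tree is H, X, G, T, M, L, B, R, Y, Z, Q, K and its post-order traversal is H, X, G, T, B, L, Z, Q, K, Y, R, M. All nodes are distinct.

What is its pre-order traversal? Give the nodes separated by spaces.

The last element of post-order is the root; it splits in-order into left and right subtrees.
Root M: left subtree has 4 nodes {H, X, G, T}, right has 7 {L, B, R, Y, Z, Q, K}.
  Root T: left subtree has 3 nodes {H, X, G}, right has 0 { }.
    Root G: left subtree has 2 nodes {H, X}, right has 0 { }.
      Root X: left subtree has 1 node {H}, right has 0 { }.
  Root R: left subtree has 2 nodes {L, B}, right has 4 {Y, Z, Q, K}.
    Root L: left subtree has 0 nodes { }, right has 1 {B}.
    Root Y: left subtree has 0 nodes { }, right has 3 {Z, Q, K}.
      Root K: left subtree has 2 nodes {Z, Q}, right has 0 { }.
        Root Q: left subtree has 1 node {Z}, right has 0 { }.

M T G X H R L B Y K Q Z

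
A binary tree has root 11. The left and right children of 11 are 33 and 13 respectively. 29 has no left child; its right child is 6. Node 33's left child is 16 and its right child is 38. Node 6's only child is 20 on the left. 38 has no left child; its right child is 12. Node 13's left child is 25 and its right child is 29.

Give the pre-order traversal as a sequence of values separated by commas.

11, 33, 16, 38, 12, 13, 25, 29, 6, 20

Pre-order visits the node, then its left subtree, then its right subtree.
Visit 11.
At 11: go left to 33.
  Visit 33.
  At 33: go left to 16.
    16 is a leaf — visit 16.
  At 33: go right to 38.
    Visit 38.
    At 38: no left child.
    At 38: go right to 12.
      12 is a leaf — visit 12.
At 11: go right to 13.
  Visit 13.
  At 13: go left to 25.
    25 is a leaf — visit 25.
  At 13: go right to 29.
    Visit 29.
    At 29: no left child.
    At 29: go right to 6.
      Visit 6.
      At 6: go left to 20.
        20 is a leaf — visit 20.
      At 6: no right child.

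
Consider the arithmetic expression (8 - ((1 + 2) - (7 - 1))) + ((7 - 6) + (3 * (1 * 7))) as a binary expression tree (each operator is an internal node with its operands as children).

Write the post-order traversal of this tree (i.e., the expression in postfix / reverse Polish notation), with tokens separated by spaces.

Post-order on an expression tree gives postfix notation: for each operator, emit left operand, right operand, then the operator.

8 1 2 + 7 1 - - - 7 6 - 3 1 7 * * + +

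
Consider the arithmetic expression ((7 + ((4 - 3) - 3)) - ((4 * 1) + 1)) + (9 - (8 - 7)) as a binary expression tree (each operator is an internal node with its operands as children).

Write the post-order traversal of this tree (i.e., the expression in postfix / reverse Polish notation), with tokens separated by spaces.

Post-order on an expression tree gives postfix notation: for each operator, emit left operand, right operand, then the operator.

7 4 3 - 3 - + 4 1 * 1 + - 9 8 7 - - +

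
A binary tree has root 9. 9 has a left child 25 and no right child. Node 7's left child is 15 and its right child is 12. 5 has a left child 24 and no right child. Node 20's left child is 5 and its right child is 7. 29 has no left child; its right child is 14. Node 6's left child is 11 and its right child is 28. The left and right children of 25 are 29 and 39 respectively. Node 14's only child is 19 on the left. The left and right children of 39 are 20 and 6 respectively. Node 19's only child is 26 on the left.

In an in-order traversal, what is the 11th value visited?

In-order visits the left subtree, then the node, then the right subtree.
At 9: go left to 25.
  At 25: go left to 29.
    At 29: no left child.
    Visit 29.
    At 29: go right to 14.
      At 14: go left to 19.
        At 19: go left to 26.
          26 is a leaf — visit 26.
        Visit 19.
        At 19: no right child.
      Visit 14.
      At 14: no right child.
  Visit 25.
  At 25: go right to 39.
    At 39: go left to 20.
      At 20: go left to 5.
        At 5: go left to 24.
          24 is a leaf — visit 24.
        Visit 5.
        At 5: no right child.
      Visit 20.
      At 20: go right to 7.
        At 7: go left to 15.
          15 is a leaf — visit 15.
        Visit 7.
        At 7: go right to 12.
          12 is a leaf — visit 12.
    Visit 39.
    At 39: go right to 6.
      At 6: go left to 11.
        11 is a leaf — visit 11.
      Visit 6.
      At 6: go right to 28.
        28 is a leaf — visit 28.
Visit 9.
At 9: no right child.
Full in-order sequence: 29, 26, 19, 14, 25, 24, 5, 20, 15, 7, 12, 39, 11, 6, 28, 9.

12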